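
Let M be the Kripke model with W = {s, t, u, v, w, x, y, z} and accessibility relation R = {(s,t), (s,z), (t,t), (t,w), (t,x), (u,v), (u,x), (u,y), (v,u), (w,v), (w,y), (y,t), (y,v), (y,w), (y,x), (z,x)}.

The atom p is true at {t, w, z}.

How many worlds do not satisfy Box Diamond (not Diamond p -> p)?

s: successors {t, z}; Diamond (not Diamond p -> p) there: t:T, z:F. ✗
t: successors {t, w, x}; Diamond (not Diamond p -> p) there: t:T, w:T, x:F. ✗
u: successors {v, x, y}; Diamond (not Diamond p -> p) there: v:F, x:F, y:T. ✗
v: successors {u}; Diamond (not Diamond p -> p) there: u:T. ✓
w: successors {v, y}; Diamond (not Diamond p -> p) there: v:F, y:T. ✗
x: no successors, so Box Diamond (not Diamond p -> p) holds vacuously. ✓
y: successors {t, v, w, x}; Diamond (not Diamond p -> p) there: t:T, v:F, w:T, x:F. ✗
z: successors {x}; Diamond (not Diamond p -> p) there: x:F. ✗
Satisfying worlds: {v, x}.
So Box Diamond (not Diamond p -> p) fails at the other 6 worlds.

6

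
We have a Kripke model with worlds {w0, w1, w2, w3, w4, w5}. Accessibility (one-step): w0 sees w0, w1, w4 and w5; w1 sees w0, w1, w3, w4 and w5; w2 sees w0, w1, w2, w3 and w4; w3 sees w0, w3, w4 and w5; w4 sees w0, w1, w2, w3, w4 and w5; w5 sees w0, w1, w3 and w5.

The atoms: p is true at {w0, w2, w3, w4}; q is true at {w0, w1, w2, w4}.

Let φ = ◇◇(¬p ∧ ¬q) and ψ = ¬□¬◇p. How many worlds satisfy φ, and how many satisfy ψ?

6 and 6

For ◇◇(¬p ∧ ¬q):
w0: successors {w0, w1, w4, w5}; ◇(¬p ∧ ¬q) there: w0:T, w1:T, w4:T, w5:T. ✓
w1: successors {w0, w1, w3, w4, w5}; ◇(¬p ∧ ¬q) there: w0:T, w1:T, w3:T, w4:T, w5:T. ✓
w2: successors {w0, w1, w2, w3, w4}; ◇(¬p ∧ ¬q) there: w0:T, w1:T, w2:F, w3:T, w4:T. ✓
w3: successors {w0, w3, w4, w5}; ◇(¬p ∧ ¬q) there: w0:T, w3:T, w4:T, w5:T. ✓
w4: successors {w0, w1, w2, w3, w4, w5}; ◇(¬p ∧ ¬q) there: w0:T, w1:T, w2:F, w3:T, w4:T, w5:T. ✓
w5: successors {w0, w1, w3, w5}; ◇(¬p ∧ ¬q) there: w0:T, w1:T, w3:T, w5:T. ✓
— 6 worlds.
For ¬□¬◇p:
w0: □¬◇p is F. ✓
w1: □¬◇p is F. ✓
w2: □¬◇p is F. ✓
w3: □¬◇p is F. ✓
w4: □¬◇p is F. ✓
w5: □¬◇p is F. ✓
— 6 worlds.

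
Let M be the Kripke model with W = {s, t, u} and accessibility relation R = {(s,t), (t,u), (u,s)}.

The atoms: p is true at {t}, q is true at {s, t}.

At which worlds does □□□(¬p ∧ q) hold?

{s}

s: successors {t}; □□(¬p ∧ q) there: t:T. ✓
t: successors {u}; □□(¬p ∧ q) there: u:F. ✗
u: successors {s}; □□(¬p ∧ q) there: s:F. ✗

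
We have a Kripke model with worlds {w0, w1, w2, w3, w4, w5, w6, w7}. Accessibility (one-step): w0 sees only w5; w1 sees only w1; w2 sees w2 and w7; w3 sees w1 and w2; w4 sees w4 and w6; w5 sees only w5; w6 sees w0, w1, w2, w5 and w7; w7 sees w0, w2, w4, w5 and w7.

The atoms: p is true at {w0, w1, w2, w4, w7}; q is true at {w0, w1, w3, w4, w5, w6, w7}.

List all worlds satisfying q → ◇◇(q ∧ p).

{w1, w2, w3, w4, w6, w7}

w0: q is T, ◇◇(q ∧ p) is F. ✗
w1: q is T, ◇◇(q ∧ p) is T. ✓
w2: q is F, ◇◇(q ∧ p) is T. ✓
w3: q is T, ◇◇(q ∧ p) is T. ✓
w4: q is T, ◇◇(q ∧ p) is T. ✓
w5: q is T, ◇◇(q ∧ p) is F. ✗
w6: q is T, ◇◇(q ∧ p) is T. ✓
w7: q is T, ◇◇(q ∧ p) is T. ✓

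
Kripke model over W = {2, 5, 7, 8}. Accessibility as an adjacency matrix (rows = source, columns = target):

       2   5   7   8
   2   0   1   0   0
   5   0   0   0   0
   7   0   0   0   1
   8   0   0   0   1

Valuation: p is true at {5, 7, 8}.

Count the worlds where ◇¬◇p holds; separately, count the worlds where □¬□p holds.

1 and 1

For ◇¬◇p:
2: successors {5}; ¬◇p there: 5:T. ✓
5: no successors, so ◇¬◇p fails. ✗
7: successors {8}; ¬◇p there: 8:F. ✗
8: successors {8}; ¬◇p there: 8:F. ✗
— 1 world.
For □¬□p:
2: successors {5}; ¬□p there: 5:F. ✗
5: no successors, so □¬□p holds vacuously. ✓
7: successors {8}; ¬□p there: 8:F. ✗
8: successors {8}; ¬□p there: 8:F. ✗
— 1 world.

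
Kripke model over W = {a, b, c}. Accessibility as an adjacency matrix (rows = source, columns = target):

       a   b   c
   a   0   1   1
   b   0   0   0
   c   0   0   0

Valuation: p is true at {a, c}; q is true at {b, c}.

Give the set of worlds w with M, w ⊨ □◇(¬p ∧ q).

{b, c}

a: successors {b, c}; ◇(¬p ∧ q) there: b:F, c:F. ✗
b: no successors, so □◇(¬p ∧ q) holds vacuously. ✓
c: no successors, so □◇(¬p ∧ q) holds vacuously. ✓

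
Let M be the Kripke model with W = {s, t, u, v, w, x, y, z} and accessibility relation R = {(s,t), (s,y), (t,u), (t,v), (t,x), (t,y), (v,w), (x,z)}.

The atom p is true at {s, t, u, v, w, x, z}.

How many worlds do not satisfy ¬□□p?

7

s: □□p is F. ✓
t: □□p is T. ✗
u: □□p is T. ✗
v: □□p is T. ✗
w: □□p is T. ✗
x: □□p is T. ✗
y: □□p is T. ✗
z: □□p is T. ✗
Satisfying worlds: {s}.
So ¬□□p fails at the other 7 worlds.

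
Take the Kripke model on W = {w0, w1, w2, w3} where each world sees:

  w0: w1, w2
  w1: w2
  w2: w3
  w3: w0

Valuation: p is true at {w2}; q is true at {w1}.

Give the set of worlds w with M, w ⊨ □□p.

w0: successors {w1, w2}; □p there: w1:T, w2:F. ✗
w1: successors {w2}; □p there: w2:F. ✗
w2: successors {w3}; □p there: w3:F. ✗
w3: successors {w0}; □p there: w0:F. ✗

∅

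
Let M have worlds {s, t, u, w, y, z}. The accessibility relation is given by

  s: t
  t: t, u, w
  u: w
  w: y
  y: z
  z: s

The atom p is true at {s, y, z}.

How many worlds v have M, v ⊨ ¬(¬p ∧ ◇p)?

s: ¬p ∧ ◇p is F. ✓
t: ¬p ∧ ◇p is F. ✓
u: ¬p ∧ ◇p is F. ✓
w: ¬p ∧ ◇p is T. ✗
y: ¬p ∧ ◇p is F. ✓
z: ¬p ∧ ◇p is F. ✓
Satisfying worlds: {s, t, u, y, z}.

5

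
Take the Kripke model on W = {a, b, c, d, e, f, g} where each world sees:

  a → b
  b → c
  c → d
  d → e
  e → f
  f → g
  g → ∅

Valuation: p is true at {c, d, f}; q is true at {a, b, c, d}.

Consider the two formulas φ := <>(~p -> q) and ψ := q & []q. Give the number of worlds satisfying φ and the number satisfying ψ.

For <>(~p -> q):
a: successors {b}; ~p -> q there: b:T. ✓
b: successors {c}; ~p -> q there: c:T. ✓
c: successors {d}; ~p -> q there: d:T. ✓
d: successors {e}; ~p -> q there: e:F. ✗
e: successors {f}; ~p -> q there: f:T. ✓
f: successors {g}; ~p -> q there: g:F. ✗
g: no successors, so <>(~p -> q) fails. ✗
— 4 worlds.
For q & []q:
a: q is T, []q is T. ✓
b: q is T, []q is T. ✓
c: q is T, []q is T. ✓
d: q is T, []q is F. ✗
e: q is F, []q is F. ✗
f: q is F, []q is F. ✗
g: q is F, []q is T. ✗
— 3 worlds.

4 and 3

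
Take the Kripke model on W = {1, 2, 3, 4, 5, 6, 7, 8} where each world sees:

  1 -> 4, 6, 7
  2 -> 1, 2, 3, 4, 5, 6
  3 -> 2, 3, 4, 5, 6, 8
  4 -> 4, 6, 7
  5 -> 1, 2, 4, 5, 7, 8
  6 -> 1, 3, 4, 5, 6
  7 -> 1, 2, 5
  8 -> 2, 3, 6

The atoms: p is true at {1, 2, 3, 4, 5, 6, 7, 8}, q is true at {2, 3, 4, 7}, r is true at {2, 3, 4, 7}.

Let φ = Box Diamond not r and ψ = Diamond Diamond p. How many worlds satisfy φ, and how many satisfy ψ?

For Box Diamond not r:
1: successors {4, 6, 7}; Diamond not r there: 4:T, 6:T, 7:T. ✓
2: successors {1, 2, 3, 4, 5, 6}; Diamond not r there: 1:T, 2:T, 3:T, 4:T, 5:T, 6:T. ✓
3: successors {2, 3, 4, 5, 6, 8}; Diamond not r there: 2:T, 3:T, 4:T, 5:T, 6:T, 8:T. ✓
4: successors {4, 6, 7}; Diamond not r there: 4:T, 6:T, 7:T. ✓
5: successors {1, 2, 4, 5, 7, 8}; Diamond not r there: 1:T, 2:T, 4:T, 5:T, 7:T, 8:T. ✓
6: successors {1, 3, 4, 5, 6}; Diamond not r there: 1:T, 3:T, 4:T, 5:T, 6:T. ✓
7: successors {1, 2, 5}; Diamond not r there: 1:T, 2:T, 5:T. ✓
8: successors {2, 3, 6}; Diamond not r there: 2:T, 3:T, 6:T. ✓
— 8 worlds.
For Diamond Diamond p:
1: successors {4, 6, 7}; Diamond p there: 4:T, 6:T, 7:T. ✓
2: successors {1, 2, 3, 4, 5, 6}; Diamond p there: 1:T, 2:T, 3:T, 4:T, 5:T, 6:T. ✓
3: successors {2, 3, 4, 5, 6, 8}; Diamond p there: 2:T, 3:T, 4:T, 5:T, 6:T, 8:T. ✓
4: successors {4, 6, 7}; Diamond p there: 4:T, 6:T, 7:T. ✓
5: successors {1, 2, 4, 5, 7, 8}; Diamond p there: 1:T, 2:T, 4:T, 5:T, 7:T, 8:T. ✓
6: successors {1, 3, 4, 5, 6}; Diamond p there: 1:T, 3:T, 4:T, 5:T, 6:T. ✓
7: successors {1, 2, 5}; Diamond p there: 1:T, 2:T, 5:T. ✓
8: successors {2, 3, 6}; Diamond p there: 2:T, 3:T, 6:T. ✓
— 8 worlds.

8 and 8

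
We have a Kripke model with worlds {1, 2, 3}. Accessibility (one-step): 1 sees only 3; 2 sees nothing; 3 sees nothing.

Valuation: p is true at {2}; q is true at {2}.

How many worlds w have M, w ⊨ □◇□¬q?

2

1: successors {3}; ◇□¬q there: 3:F. ✗
2: no successors, so □◇□¬q holds vacuously. ✓
3: no successors, so □◇□¬q holds vacuously. ✓
Satisfying worlds: {2, 3}.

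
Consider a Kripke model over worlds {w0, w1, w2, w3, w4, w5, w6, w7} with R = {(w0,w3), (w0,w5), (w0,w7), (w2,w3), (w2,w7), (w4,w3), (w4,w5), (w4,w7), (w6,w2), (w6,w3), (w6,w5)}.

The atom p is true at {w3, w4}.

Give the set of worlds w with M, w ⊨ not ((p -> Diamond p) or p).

w0: (p -> Diamond p) or p is T. ✗
w1: (p -> Diamond p) or p is T. ✗
w2: (p -> Diamond p) or p is T. ✗
w3: (p -> Diamond p) or p is T. ✗
w4: (p -> Diamond p) or p is T. ✗
w5: (p -> Diamond p) or p is T. ✗
w6: (p -> Diamond p) or p is T. ✗
w7: (p -> Diamond p) or p is T. ✗

∅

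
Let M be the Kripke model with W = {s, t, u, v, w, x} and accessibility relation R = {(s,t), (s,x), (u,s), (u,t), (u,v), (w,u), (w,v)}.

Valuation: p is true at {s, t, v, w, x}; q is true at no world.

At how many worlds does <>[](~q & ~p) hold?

s: successors {t, x}; [](~q & ~p) there: t:T, x:T. ✓
t: no successors, so <>[](~q & ~p) fails. ✗
u: successors {s, t, v}; [](~q & ~p) there: s:F, t:T, v:T. ✓
v: no successors, so <>[](~q & ~p) fails. ✗
w: successors {u, v}; [](~q & ~p) there: u:F, v:T. ✓
x: no successors, so <>[](~q & ~p) fails. ✗
Satisfying worlds: {s, u, w}.

3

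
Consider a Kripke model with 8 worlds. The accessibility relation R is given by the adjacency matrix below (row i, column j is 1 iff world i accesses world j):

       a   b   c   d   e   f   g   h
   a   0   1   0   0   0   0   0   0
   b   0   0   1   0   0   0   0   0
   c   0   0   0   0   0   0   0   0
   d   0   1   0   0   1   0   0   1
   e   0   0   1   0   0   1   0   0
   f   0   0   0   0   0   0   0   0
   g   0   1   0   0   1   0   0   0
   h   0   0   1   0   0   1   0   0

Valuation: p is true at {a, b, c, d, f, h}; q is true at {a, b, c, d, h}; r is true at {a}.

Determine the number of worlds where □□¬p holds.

a: successors {b}; □¬p there: b:F. ✗
b: successors {c}; □¬p there: c:T. ✓
c: no successors, so □□¬p holds vacuously. ✓
d: successors {b, e, h}; □¬p there: b:F, e:F, h:F. ✗
e: successors {c, f}; □¬p there: c:T, f:T. ✓
f: no successors, so □□¬p holds vacuously. ✓
g: successors {b, e}; □¬p there: b:F, e:F. ✗
h: successors {c, f}; □¬p there: c:T, f:T. ✓
Satisfying worlds: {b, c, e, f, h}.

5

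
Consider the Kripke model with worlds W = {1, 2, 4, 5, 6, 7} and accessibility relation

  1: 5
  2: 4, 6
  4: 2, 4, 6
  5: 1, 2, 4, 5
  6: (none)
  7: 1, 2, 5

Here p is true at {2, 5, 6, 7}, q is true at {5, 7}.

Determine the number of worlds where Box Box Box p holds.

1: successors {5}; Box Box p there: 5:F. ✗
2: successors {4, 6}; Box Box p there: 4:F, 6:T. ✗
4: successors {2, 4, 6}; Box Box p there: 2:F, 4:F, 6:T. ✗
5: successors {1, 2, 4, 5}; Box Box p there: 1:F, 2:F, 4:F, 5:F. ✗
6: no successors, so Box Box Box p holds vacuously. ✓
7: successors {1, 2, 5}; Box Box p there: 1:F, 2:F, 5:F. ✗
Satisfying worlds: {6}.

1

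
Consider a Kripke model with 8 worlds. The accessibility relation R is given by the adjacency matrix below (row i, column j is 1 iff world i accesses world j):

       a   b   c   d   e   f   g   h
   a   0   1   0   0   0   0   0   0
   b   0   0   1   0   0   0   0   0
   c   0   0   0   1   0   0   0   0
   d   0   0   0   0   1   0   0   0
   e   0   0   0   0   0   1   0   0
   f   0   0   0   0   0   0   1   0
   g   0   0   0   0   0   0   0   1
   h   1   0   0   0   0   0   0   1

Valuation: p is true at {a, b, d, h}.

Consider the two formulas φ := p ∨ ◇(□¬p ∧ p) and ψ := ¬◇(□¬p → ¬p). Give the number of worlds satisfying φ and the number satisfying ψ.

For p ∨ ◇(□¬p ∧ p):
a: p is T, ◇(□¬p ∧ p) is T. ✓
b: p is T, ◇(□¬p ∧ p) is F. ✓
c: p is F, ◇(□¬p ∧ p) is T. ✓
d: p is T, ◇(□¬p ∧ p) is F. ✓
e: p is F, ◇(□¬p ∧ p) is F. ✗
f: p is F, ◇(□¬p ∧ p) is F. ✗
g: p is F, ◇(□¬p ∧ p) is F. ✗
h: p is T, ◇(□¬p ∧ p) is F. ✓
— 5 worlds.
For ¬◇(□¬p → ¬p):
a: ◇(□¬p → ¬p) is F. ✓
b: ◇(□¬p → ¬p) is T. ✗
c: ◇(□¬p → ¬p) is F. ✓
d: ◇(□¬p → ¬p) is T. ✗
e: ◇(□¬p → ¬p) is T. ✗
f: ◇(□¬p → ¬p) is T. ✗
g: ◇(□¬p → ¬p) is T. ✗
h: ◇(□¬p → ¬p) is T. ✗
— 2 worlds.

5 and 2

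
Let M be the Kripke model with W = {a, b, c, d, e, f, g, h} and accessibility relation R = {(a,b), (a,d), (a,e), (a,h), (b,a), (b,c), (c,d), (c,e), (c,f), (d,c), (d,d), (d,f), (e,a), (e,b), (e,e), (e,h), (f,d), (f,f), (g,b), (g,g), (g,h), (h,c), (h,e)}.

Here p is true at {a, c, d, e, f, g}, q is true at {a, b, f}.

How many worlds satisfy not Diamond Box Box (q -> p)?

a: Diamond Box Box (q -> p) is T. ✗
b: Diamond Box Box (q -> p) is F. ✓
c: Diamond Box Box (q -> p) is T. ✗
d: Diamond Box Box (q -> p) is T. ✗
e: Diamond Box Box (q -> p) is F. ✓
f: Diamond Box Box (q -> p) is T. ✗
g: Diamond Box Box (q -> p) is F. ✓
h: Diamond Box Box (q -> p) is F. ✓
Satisfying worlds: {b, e, g, h}.

4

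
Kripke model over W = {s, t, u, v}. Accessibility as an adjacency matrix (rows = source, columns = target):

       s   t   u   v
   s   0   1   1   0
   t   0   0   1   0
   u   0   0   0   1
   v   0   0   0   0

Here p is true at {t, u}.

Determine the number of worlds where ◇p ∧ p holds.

1

s: ◇p is T, p is F. ✗
t: ◇p is T, p is T. ✓
u: ◇p is F, p is T. ✗
v: ◇p is F, p is F. ✗
Satisfying worlds: {t}.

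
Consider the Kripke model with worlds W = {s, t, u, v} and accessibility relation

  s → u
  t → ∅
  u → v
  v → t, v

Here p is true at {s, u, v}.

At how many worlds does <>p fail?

s: successors {u}; p there: u:T. ✓
t: no successors, so <>p fails. ✗
u: successors {v}; p there: v:T. ✓
v: successors {t, v}; p there: t:F, v:T. ✓
Satisfying worlds: {s, u, v}.
So <>p fails at the other 1 world.

1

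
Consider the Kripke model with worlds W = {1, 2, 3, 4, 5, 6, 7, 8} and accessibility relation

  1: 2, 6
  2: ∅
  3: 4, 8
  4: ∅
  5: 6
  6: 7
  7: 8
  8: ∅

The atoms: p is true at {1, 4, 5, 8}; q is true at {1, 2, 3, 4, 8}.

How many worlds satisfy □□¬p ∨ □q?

1: □□¬p is T, □q is F. ✓
2: □□¬p is T, □q is T. ✓
3: □□¬p is T, □q is T. ✓
4: □□¬p is T, □q is T. ✓
5: □□¬p is T, □q is F. ✓
6: □□¬p is F, □q is F. ✗
7: □□¬p is T, □q is T. ✓
8: □□¬p is T, □q is T. ✓
Satisfying worlds: {1, 2, 3, 4, 5, 7, 8}.

7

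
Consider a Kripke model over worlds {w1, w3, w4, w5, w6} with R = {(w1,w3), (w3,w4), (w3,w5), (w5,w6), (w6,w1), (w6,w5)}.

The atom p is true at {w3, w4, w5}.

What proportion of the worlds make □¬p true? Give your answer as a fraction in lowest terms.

w1: successors {w3}; ¬p there: w3:F. ✗
w3: successors {w4, w5}; ¬p there: w4:F, w5:F. ✗
w4: no successors, so □¬p holds vacuously. ✓
w5: successors {w6}; ¬p there: w6:T. ✓
w6: successors {w1, w5}; ¬p there: w1:T, w5:F. ✗
That's 2 of 5 worlds, so 2/5.

2/5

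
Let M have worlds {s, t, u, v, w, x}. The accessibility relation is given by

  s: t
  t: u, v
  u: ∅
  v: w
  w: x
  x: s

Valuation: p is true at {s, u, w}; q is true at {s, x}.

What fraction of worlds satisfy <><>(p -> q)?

s: successors {t}; <>(p -> q) there: t:T. ✓
t: successors {u, v}; <>(p -> q) there: u:F, v:F. ✗
u: no successors, so <><>(p -> q) fails. ✗
v: successors {w}; <>(p -> q) there: w:T. ✓
w: successors {x}; <>(p -> q) there: x:T. ✓
x: successors {s}; <>(p -> q) there: s:T. ✓
That's 4 of 6 worlds, so 4/6 = 2/3.

2/3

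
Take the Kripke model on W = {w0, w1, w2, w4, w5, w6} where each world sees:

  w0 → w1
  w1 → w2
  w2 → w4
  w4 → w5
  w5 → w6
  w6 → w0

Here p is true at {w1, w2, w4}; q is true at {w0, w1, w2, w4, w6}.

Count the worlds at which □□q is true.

5

w0: successors {w1}; □q there: w1:T. ✓
w1: successors {w2}; □q there: w2:T. ✓
w2: successors {w4}; □q there: w4:F. ✗
w4: successors {w5}; □q there: w5:T. ✓
w5: successors {w6}; □q there: w6:T. ✓
w6: successors {w0}; □q there: w0:T. ✓
Satisfying worlds: {w0, w1, w4, w5, w6}.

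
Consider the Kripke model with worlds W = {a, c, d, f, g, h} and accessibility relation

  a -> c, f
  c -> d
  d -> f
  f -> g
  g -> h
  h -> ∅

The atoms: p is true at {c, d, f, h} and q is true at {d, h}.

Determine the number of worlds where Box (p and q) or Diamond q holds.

a: Box (p and q) is F, Diamond q is F. ✗
c: Box (p and q) is T, Diamond q is T. ✓
d: Box (p and q) is F, Diamond q is F. ✗
f: Box (p and q) is F, Diamond q is F. ✗
g: Box (p and q) is T, Diamond q is T. ✓
h: Box (p and q) is T, Diamond q is F. ✓
Satisfying worlds: {c, g, h}.

3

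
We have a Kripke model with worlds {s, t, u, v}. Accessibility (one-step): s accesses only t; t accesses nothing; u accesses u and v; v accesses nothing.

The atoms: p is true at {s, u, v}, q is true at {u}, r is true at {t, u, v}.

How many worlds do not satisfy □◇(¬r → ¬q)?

s: successors {t}; ◇(¬r → ¬q) there: t:F. ✗
t: no successors, so □◇(¬r → ¬q) holds vacuously. ✓
u: successors {u, v}; ◇(¬r → ¬q) there: u:T, v:F. ✗
v: no successors, so □◇(¬r → ¬q) holds vacuously. ✓
Satisfying worlds: {t, v}.
So □◇(¬r → ¬q) fails at the other 2 worlds.

2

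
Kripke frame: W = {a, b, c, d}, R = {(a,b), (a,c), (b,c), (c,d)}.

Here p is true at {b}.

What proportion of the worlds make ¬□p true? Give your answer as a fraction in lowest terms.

3/4

a: □p is F. ✓
b: □p is F. ✓
c: □p is F. ✓
d: □p is T. ✗
That's 3 of 4 worlds, so 3/4.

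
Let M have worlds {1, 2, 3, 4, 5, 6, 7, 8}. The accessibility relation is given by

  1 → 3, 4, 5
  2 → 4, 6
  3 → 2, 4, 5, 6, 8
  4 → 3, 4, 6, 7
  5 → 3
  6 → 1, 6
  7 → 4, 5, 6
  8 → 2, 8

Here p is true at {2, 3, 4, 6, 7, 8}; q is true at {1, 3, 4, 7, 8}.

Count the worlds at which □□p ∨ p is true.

6

1: □□p is F, p is F. ✗
2: □□p is F, p is T. ✓
3: □□p is F, p is T. ✓
4: □□p is F, p is T. ✓
5: □□p is F, p is F. ✗
6: □□p is F, p is T. ✓
7: □□p is F, p is T. ✓
8: □□p is T, p is T. ✓
Satisfying worlds: {2, 3, 4, 6, 7, 8}.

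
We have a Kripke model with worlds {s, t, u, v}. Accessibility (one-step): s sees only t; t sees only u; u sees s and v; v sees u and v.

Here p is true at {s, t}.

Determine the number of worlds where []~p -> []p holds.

s: []~p is F, []p is T. ✓
t: []~p is T, []p is F. ✗
u: []~p is F, []p is F. ✓
v: []~p is T, []p is F. ✗
Satisfying worlds: {s, u}.

2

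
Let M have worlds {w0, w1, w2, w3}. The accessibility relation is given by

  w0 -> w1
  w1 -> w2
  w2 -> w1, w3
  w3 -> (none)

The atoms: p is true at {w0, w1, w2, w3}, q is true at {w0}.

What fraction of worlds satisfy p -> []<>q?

w0: p is T, []<>q is F. ✗
w1: p is T, []<>q is F. ✗
w2: p is T, []<>q is F. ✗
w3: p is T, []<>q is T. ✓
That's 1 of 4 worlds, so 1/4.

1/4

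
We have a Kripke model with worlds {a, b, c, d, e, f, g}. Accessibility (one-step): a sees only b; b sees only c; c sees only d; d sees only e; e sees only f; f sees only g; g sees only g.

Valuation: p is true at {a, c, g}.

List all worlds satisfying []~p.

a: successors {b}; ~p there: b:T. ✓
b: successors {c}; ~p there: c:F. ✗
c: successors {d}; ~p there: d:T. ✓
d: successors {e}; ~p there: e:T. ✓
e: successors {f}; ~p there: f:T. ✓
f: successors {g}; ~p there: g:F. ✗
g: successors {g}; ~p there: g:F. ✗

{a, c, d, e}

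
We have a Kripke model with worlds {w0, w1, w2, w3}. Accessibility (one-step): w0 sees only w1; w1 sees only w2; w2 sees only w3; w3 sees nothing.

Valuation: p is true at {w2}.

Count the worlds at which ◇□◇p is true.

1

w0: successors {w1}; □◇p there: w1:F. ✗
w1: successors {w2}; □◇p there: w2:F. ✗
w2: successors {w3}; □◇p there: w3:T. ✓
w3: no successors, so ◇□◇p fails. ✗
Satisfying worlds: {w2}.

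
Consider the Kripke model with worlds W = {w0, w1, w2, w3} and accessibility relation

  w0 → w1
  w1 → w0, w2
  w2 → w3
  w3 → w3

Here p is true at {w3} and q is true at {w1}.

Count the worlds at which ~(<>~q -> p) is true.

w0: <>~q -> p is T. ✗
w1: <>~q -> p is F. ✓
w2: <>~q -> p is F. ✓
w3: <>~q -> p is T. ✗
Satisfying worlds: {w1, w2}.

2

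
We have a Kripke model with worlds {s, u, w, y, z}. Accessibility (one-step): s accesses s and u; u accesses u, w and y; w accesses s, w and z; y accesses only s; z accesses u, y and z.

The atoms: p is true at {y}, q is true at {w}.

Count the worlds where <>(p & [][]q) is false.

s: successors {s, u}; p & [][]q there: s:F, u:F. ✗
u: successors {u, w, y}; p & [][]q there: u:F, w:F, y:F. ✗
w: successors {s, w, z}; p & [][]q there: s:F, w:F, z:F. ✗
y: successors {s}; p & [][]q there: s:F. ✗
z: successors {u, y, z}; p & [][]q there: u:F, y:F, z:F. ✗
Satisfying worlds: ∅.
So <>(p & [][]q) fails at the other 5 worlds.

5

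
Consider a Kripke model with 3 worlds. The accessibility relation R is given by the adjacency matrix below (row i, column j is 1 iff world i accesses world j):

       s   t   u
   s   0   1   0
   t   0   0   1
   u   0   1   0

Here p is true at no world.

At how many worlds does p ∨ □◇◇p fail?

3

s: p is F, □◇◇p is F. ✗
t: p is F, □◇◇p is F. ✗
u: p is F, □◇◇p is F. ✗
Satisfying worlds: ∅.
So p ∨ □◇◇p fails at the other 3 worlds.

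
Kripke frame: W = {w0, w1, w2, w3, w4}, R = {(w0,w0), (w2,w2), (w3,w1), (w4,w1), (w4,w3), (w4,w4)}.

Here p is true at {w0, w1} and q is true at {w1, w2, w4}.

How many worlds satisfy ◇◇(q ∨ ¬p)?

w0: successors {w0}; ◇(q ∨ ¬p) there: w0:F. ✗
w1: no successors, so ◇◇(q ∨ ¬p) fails. ✗
w2: successors {w2}; ◇(q ∨ ¬p) there: w2:T. ✓
w3: successors {w1}; ◇(q ∨ ¬p) there: w1:F. ✗
w4: successors {w1, w3, w4}; ◇(q ∨ ¬p) there: w1:F, w3:T, w4:T. ✓
Satisfying worlds: {w2, w4}.

2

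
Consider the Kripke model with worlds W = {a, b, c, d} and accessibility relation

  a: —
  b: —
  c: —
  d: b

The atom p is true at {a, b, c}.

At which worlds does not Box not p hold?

a: Box not p is T. ✗
b: Box not p is T. ✗
c: Box not p is T. ✗
d: Box not p is F. ✓

{d}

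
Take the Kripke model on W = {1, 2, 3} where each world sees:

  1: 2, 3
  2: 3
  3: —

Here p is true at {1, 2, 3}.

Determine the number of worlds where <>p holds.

1: successors {2, 3}; p there: 2:T, 3:T. ✓
2: successors {3}; p there: 3:T. ✓
3: no successors, so <>p fails. ✗
Satisfying worlds: {1, 2}.

2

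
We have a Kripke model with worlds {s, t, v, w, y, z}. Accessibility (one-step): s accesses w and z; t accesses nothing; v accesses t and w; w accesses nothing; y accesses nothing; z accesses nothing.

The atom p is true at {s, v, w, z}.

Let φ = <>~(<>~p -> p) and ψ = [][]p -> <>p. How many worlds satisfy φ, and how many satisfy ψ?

For <>~(<>~p -> p):
s: successors {w, z}; ~(<>~p -> p) there: w:F, z:F. ✗
t: no successors, so <>~(<>~p -> p) fails. ✗
v: successors {t, w}; ~(<>~p -> p) there: t:F, w:F. ✗
w: no successors, so <>~(<>~p -> p) fails. ✗
y: no successors, so <>~(<>~p -> p) fails. ✗
z: no successors, so <>~(<>~p -> p) fails. ✗
— 0 worlds.
For [][]p -> <>p:
s: [][]p is T, <>p is T. ✓
t: [][]p is T, <>p is F. ✗
v: [][]p is T, <>p is T. ✓
w: [][]p is T, <>p is F. ✗
y: [][]p is T, <>p is F. ✗
z: [][]p is T, <>p is F. ✗
— 2 worlds.

0 and 2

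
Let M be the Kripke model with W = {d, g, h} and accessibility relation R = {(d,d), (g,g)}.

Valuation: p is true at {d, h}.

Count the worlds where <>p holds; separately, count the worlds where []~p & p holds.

1 and 1

For <>p:
d: successors {d}; p there: d:T. ✓
g: successors {g}; p there: g:F. ✗
h: no successors, so <>p fails. ✗
— 1 world.
For []~p & p:
d: []~p is F, p is T. ✗
g: []~p is T, p is F. ✗
h: []~p is T, p is T. ✓
— 1 world.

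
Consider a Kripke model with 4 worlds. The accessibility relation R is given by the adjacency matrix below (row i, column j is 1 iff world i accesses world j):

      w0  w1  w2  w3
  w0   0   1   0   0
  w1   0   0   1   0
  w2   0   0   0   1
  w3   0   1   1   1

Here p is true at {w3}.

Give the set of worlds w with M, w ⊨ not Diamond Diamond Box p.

w0: Diamond Diamond Box p is T. ✗
w1: Diamond Diamond Box p is F. ✓
w2: Diamond Diamond Box p is T. ✗
w3: Diamond Diamond Box p is T. ✗

{w1}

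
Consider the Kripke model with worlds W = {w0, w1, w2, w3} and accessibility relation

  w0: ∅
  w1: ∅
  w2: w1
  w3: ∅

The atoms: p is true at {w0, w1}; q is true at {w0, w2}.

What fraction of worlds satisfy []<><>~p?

w0: no successors, so []<><>~p holds vacuously. ✓
w1: no successors, so []<><>~p holds vacuously. ✓
w2: successors {w1}; <><>~p there: w1:F. ✗
w3: no successors, so []<><>~p holds vacuously. ✓
That's 3 of 4 worlds, so 3/4.

3/4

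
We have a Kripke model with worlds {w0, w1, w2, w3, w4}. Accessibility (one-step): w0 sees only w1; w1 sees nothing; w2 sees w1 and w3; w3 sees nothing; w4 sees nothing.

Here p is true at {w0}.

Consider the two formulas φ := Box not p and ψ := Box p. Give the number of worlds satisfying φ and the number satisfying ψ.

5 and 3

For Box not p:
w0: successors {w1}; not p there: w1:T. ✓
w1: no successors, so Box not p holds vacuously. ✓
w2: successors {w1, w3}; not p there: w1:T, w3:T. ✓
w3: no successors, so Box not p holds vacuously. ✓
w4: no successors, so Box not p holds vacuously. ✓
— 5 worlds.
For Box p:
w0: successors {w1}; p there: w1:F. ✗
w1: no successors, so Box p holds vacuously. ✓
w2: successors {w1, w3}; p there: w1:F, w3:F. ✗
w3: no successors, so Box p holds vacuously. ✓
w4: no successors, so Box p holds vacuously. ✓
— 3 worlds.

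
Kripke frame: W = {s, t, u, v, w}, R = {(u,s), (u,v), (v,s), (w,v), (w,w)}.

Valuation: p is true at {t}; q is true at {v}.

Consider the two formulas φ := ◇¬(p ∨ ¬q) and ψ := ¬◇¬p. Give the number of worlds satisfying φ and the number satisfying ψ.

2 and 2

For ◇¬(p ∨ ¬q):
s: no successors, so ◇¬(p ∨ ¬q) fails. ✗
t: no successors, so ◇¬(p ∨ ¬q) fails. ✗
u: successors {s, v}; ¬(p ∨ ¬q) there: s:F, v:T. ✓
v: successors {s}; ¬(p ∨ ¬q) there: s:F. ✗
w: successors {v, w}; ¬(p ∨ ¬q) there: v:T, w:F. ✓
— 2 worlds.
For ¬◇¬p:
s: ◇¬p is F. ✓
t: ◇¬p is F. ✓
u: ◇¬p is T. ✗
v: ◇¬p is T. ✗
w: ◇¬p is T. ✗
— 2 worlds.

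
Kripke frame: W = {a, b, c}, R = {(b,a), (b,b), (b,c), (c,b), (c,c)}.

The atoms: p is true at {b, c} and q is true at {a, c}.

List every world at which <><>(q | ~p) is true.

{b, c}

a: no successors, so <><>(q | ~p) fails. ✗
b: successors {a, b, c}; <>(q | ~p) there: a:F, b:T, c:T. ✓
c: successors {b, c}; <>(q | ~p) there: b:T, c:T. ✓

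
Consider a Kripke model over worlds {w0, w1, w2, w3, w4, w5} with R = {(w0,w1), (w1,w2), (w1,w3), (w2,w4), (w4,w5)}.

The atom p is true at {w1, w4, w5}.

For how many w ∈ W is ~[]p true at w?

1

w0: []p is T. ✗
w1: []p is F. ✓
w2: []p is T. ✗
w3: []p is T. ✗
w4: []p is T. ✗
w5: []p is T. ✗
Satisfying worlds: {w1}.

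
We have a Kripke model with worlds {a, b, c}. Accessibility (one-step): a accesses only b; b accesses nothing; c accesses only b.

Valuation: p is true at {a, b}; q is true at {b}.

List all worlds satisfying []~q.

{b}

a: successors {b}; ~q there: b:F. ✗
b: no successors, so []~q holds vacuously. ✓
c: successors {b}; ~q there: b:F. ✗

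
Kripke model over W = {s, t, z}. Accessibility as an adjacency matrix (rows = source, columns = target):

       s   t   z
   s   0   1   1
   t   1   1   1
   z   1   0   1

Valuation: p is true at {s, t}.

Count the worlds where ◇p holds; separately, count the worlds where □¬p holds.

For ◇p:
s: successors {t, z}; p there: t:T, z:F. ✓
t: successors {s, t, z}; p there: s:T, t:T, z:F. ✓
z: successors {s, z}; p there: s:T, z:F. ✓
— 3 worlds.
For □¬p:
s: successors {t, z}; ¬p there: t:F, z:T. ✗
t: successors {s, t, z}; ¬p there: s:F, t:F, z:T. ✗
z: successors {s, z}; ¬p there: s:F, z:T. ✗
— 0 worlds.

3 and 0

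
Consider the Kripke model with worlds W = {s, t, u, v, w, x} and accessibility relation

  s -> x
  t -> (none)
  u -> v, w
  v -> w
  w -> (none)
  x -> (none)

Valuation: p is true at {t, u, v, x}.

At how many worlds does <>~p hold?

2

s: successors {x}; ~p there: x:F. ✗
t: no successors, so <>~p fails. ✗
u: successors {v, w}; ~p there: v:F, w:T. ✓
v: successors {w}; ~p there: w:T. ✓
w: no successors, so <>~p fails. ✗
x: no successors, so <>~p fails. ✗
Satisfying worlds: {u, v}.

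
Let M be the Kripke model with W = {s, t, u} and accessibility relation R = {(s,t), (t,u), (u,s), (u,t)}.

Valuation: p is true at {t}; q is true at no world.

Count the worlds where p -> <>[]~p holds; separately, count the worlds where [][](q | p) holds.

2 and 0

For p -> <>[]~p:
s: p is F, <>[]~p is T. ✓
t: p is T, <>[]~p is F. ✗
u: p is F, <>[]~p is T. ✓
— 2 worlds.
For [][](q | p):
s: successors {t}; [](q | p) there: t:F. ✗
t: successors {u}; [](q | p) there: u:F. ✗
u: successors {s, t}; [](q | p) there: s:T, t:F. ✗
— 0 worlds.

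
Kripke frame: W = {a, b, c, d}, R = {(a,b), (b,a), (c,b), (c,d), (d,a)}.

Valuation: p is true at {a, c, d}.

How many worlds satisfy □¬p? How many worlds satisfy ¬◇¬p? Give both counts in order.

For □¬p:
a: successors {b}; ¬p there: b:T. ✓
b: successors {a}; ¬p there: a:F. ✗
c: successors {b, d}; ¬p there: b:T, d:F. ✗
d: successors {a}; ¬p there: a:F. ✗
— 1 world.
For ¬◇¬p:
a: ◇¬p is T. ✗
b: ◇¬p is F. ✓
c: ◇¬p is T. ✗
d: ◇¬p is F. ✓
— 2 worlds.

1 and 2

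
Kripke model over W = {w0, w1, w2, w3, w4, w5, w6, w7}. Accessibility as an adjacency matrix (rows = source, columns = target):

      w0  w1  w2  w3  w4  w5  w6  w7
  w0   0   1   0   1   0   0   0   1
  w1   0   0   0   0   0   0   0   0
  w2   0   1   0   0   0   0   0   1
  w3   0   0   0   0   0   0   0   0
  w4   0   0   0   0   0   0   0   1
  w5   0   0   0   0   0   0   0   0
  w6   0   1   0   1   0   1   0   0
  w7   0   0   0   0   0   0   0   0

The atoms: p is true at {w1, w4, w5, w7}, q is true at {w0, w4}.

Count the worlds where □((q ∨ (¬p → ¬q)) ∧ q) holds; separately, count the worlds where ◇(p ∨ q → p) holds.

4 and 4

For □((q ∨ (¬p → ¬q)) ∧ q):
w0: successors {w1, w3, w7}; (q ∨ (¬p → ¬q)) ∧ q there: w1:F, w3:F, w7:F. ✗
w1: no successors, so □((q ∨ (¬p → ¬q)) ∧ q) holds vacuously. ✓
w2: successors {w1, w7}; (q ∨ (¬p → ¬q)) ∧ q there: w1:F, w7:F. ✗
w3: no successors, so □((q ∨ (¬p → ¬q)) ∧ q) holds vacuously. ✓
w4: successors {w7}; (q ∨ (¬p → ¬q)) ∧ q there: w7:F. ✗
w5: no successors, so □((q ∨ (¬p → ¬q)) ∧ q) holds vacuously. ✓
w6: successors {w1, w3, w5}; (q ∨ (¬p → ¬q)) ∧ q there: w1:F, w3:F, w5:F. ✗
w7: no successors, so □((q ∨ (¬p → ¬q)) ∧ q) holds vacuously. ✓
— 4 worlds.
For ◇(p ∨ q → p):
w0: successors {w1, w3, w7}; p ∨ q → p there: w1:T, w3:T, w7:T. ✓
w1: no successors, so ◇(p ∨ q → p) fails. ✗
w2: successors {w1, w7}; p ∨ q → p there: w1:T, w7:T. ✓
w3: no successors, so ◇(p ∨ q → p) fails. ✗
w4: successors {w7}; p ∨ q → p there: w7:T. ✓
w5: no successors, so ◇(p ∨ q → p) fails. ✗
w6: successors {w1, w3, w5}; p ∨ q → p there: w1:T, w3:T, w5:T. ✓
w7: no successors, so ◇(p ∨ q → p) fails. ✗
— 4 worlds.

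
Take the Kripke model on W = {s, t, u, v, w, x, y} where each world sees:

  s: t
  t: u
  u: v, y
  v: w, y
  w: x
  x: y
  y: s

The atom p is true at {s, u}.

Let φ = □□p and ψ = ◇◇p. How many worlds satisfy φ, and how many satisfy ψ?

For □□p:
s: successors {t}; □p there: t:T. ✓
t: successors {u}; □p there: u:F. ✗
u: successors {v, y}; □p there: v:F, y:T. ✗
v: successors {w, y}; □p there: w:F, y:T. ✗
w: successors {x}; □p there: x:F. ✗
x: successors {y}; □p there: y:T. ✓
y: successors {s}; □p there: s:F. ✗
— 2 worlds.
For ◇◇p:
s: successors {t}; ◇p there: t:T. ✓
t: successors {u}; ◇p there: u:F. ✗
u: successors {v, y}; ◇p there: v:F, y:T. ✓
v: successors {w, y}; ◇p there: w:F, y:T. ✓
w: successors {x}; ◇p there: x:F. ✗
x: successors {y}; ◇p there: y:T. ✓
y: successors {s}; ◇p there: s:F. ✗
— 4 worlds.

2 and 4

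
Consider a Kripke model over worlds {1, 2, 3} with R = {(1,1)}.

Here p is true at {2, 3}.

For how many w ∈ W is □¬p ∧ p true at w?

2

1: □¬p is T, p is F. ✗
2: □¬p is T, p is T. ✓
3: □¬p is T, p is T. ✓
Satisfying worlds: {2, 3}.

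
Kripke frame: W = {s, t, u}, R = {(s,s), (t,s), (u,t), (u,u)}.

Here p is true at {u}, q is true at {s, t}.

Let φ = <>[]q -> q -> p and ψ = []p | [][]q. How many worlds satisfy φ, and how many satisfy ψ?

1 and 2

For <>[]q -> q -> p:
s: <>[]q is T, q -> p is F. ✗
t: <>[]q is T, q -> p is F. ✗
u: <>[]q is T, q -> p is T. ✓
— 1 world.
For []p | [][]q:
s: []p is F, [][]q is T. ✓
t: []p is F, [][]q is T. ✓
u: []p is F, [][]q is F. ✗
— 2 worlds.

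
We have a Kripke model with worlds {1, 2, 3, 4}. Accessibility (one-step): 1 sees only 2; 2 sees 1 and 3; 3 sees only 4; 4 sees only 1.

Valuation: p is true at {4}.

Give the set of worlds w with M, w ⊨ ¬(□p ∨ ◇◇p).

{1, 4}

1: □p ∨ ◇◇p is F. ✓
2: □p ∨ ◇◇p is T. ✗
3: □p ∨ ◇◇p is T. ✗
4: □p ∨ ◇◇p is F. ✓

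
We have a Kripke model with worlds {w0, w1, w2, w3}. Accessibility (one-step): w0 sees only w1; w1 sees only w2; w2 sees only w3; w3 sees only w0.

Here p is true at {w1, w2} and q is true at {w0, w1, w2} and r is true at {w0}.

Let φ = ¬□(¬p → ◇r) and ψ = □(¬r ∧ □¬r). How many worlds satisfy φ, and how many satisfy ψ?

For ¬□(¬p → ◇r):
w0: □(¬p → ◇r) is T. ✗
w1: □(¬p → ◇r) is T. ✗
w2: □(¬p → ◇r) is T. ✗
w3: □(¬p → ◇r) is F. ✓
— 1 world.
For □(¬r ∧ □¬r):
w0: successors {w1}; ¬r ∧ □¬r there: w1:T. ✓
w1: successors {w2}; ¬r ∧ □¬r there: w2:T. ✓
w2: successors {w3}; ¬r ∧ □¬r there: w3:F. ✗
w3: successors {w0}; ¬r ∧ □¬r there: w0:F. ✗
— 2 worlds.

1 and 2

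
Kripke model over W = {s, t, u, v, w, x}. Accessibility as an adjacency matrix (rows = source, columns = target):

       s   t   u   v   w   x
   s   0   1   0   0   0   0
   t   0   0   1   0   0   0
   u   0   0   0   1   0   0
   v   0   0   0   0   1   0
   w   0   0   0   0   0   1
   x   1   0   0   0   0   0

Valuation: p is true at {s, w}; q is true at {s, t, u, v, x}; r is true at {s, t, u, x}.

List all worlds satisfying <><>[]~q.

{t}

s: successors {t}; <>[]~q there: t:F. ✗
t: successors {u}; <>[]~q there: u:T. ✓
u: successors {v}; <>[]~q there: v:F. ✗
v: successors {w}; <>[]~q there: w:F. ✗
w: successors {x}; <>[]~q there: x:F. ✗
x: successors {s}; <>[]~q there: s:F. ✗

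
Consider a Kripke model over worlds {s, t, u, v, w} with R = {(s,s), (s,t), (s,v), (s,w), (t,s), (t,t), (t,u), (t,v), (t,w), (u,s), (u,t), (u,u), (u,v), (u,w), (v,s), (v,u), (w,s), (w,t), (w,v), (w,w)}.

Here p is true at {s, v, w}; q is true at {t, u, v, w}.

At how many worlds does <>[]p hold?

s: successors {s, t, v, w}; []p there: s:F, t:F, v:F, w:F. ✗
t: successors {s, t, u, v, w}; []p there: s:F, t:F, u:F, v:F, w:F. ✗
u: successors {s, t, u, v, w}; []p there: s:F, t:F, u:F, v:F, w:F. ✗
v: successors {s, u}; []p there: s:F, u:F. ✗
w: successors {s, t, v, w}; []p there: s:F, t:F, v:F, w:F. ✗
Satisfying worlds: ∅.

0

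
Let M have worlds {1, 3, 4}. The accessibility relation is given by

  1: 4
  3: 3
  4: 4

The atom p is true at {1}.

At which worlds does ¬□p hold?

{1, 3, 4}

1: □p is F. ✓
3: □p is F. ✓
4: □p is F. ✓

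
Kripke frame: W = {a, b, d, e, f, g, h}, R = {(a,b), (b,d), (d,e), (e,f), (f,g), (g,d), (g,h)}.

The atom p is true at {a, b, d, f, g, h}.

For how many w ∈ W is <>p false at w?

2

a: successors {b}; p there: b:T. ✓
b: successors {d}; p there: d:T. ✓
d: successors {e}; p there: e:F. ✗
e: successors {f}; p there: f:T. ✓
f: successors {g}; p there: g:T. ✓
g: successors {d, h}; p there: d:T, h:T. ✓
h: no successors, so <>p fails. ✗
Satisfying worlds: {a, b, e, f, g}.
So <>p fails at the other 2 worlds.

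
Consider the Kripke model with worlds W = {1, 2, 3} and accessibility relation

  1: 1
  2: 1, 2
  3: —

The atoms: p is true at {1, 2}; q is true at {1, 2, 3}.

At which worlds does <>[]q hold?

1: successors {1}; []q there: 1:T. ✓
2: successors {1, 2}; []q there: 1:T, 2:T. ✓
3: no successors, so <>[]q fails. ✗

{1, 2}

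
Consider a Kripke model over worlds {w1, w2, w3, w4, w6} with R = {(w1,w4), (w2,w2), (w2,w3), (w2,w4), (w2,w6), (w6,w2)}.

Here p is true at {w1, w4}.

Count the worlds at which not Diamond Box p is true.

w1: Diamond Box p is T. ✗
w2: Diamond Box p is T. ✗
w3: Diamond Box p is F. ✓
w4: Diamond Box p is F. ✓
w6: Diamond Box p is F. ✓
Satisfying worlds: {w3, w4, w6}.

3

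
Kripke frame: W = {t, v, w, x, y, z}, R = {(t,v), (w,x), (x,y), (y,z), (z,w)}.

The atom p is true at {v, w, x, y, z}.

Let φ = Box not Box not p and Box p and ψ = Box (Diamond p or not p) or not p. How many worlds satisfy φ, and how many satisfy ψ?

5 and 6

For Box not Box not p and Box p:
t: Box not Box not p is F, Box p is T. ✗
v: Box not Box not p is T, Box p is T. ✓
w: Box not Box not p is T, Box p is T. ✓
x: Box not Box not p is T, Box p is T. ✓
y: Box not Box not p is T, Box p is T. ✓
z: Box not Box not p is T, Box p is T. ✓
— 5 worlds.
For Box (Diamond p or not p) or not p:
t: Box (Diamond p or not p) is F, not p is T. ✓
v: Box (Diamond p or not p) is T, not p is F. ✓
w: Box (Diamond p or not p) is T, not p is F. ✓
x: Box (Diamond p or not p) is T, not p is F. ✓
y: Box (Diamond p or not p) is T, not p is F. ✓
z: Box (Diamond p or not p) is T, not p is F. ✓
— 6 worlds.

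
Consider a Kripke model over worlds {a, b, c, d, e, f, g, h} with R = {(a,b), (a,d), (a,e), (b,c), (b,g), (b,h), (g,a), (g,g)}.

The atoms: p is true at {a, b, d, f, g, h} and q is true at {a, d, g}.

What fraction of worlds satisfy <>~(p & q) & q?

a: <>~(p & q) is T, q is T. ✓
b: <>~(p & q) is T, q is F. ✗
c: <>~(p & q) is F, q is F. ✗
d: <>~(p & q) is F, q is T. ✗
e: <>~(p & q) is F, q is F. ✗
f: <>~(p & q) is F, q is F. ✗
g: <>~(p & q) is F, q is T. ✗
h: <>~(p & q) is F, q is F. ✗
That's 1 of 8 worlds, so 1/8.

1/8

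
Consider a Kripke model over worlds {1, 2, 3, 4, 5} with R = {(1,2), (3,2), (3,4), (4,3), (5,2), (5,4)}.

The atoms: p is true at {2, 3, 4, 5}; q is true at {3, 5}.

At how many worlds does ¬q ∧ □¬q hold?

2

1: ¬q is T, □¬q is T. ✓
2: ¬q is T, □¬q is T. ✓
3: ¬q is F, □¬q is T. ✗
4: ¬q is T, □¬q is F. ✗
5: ¬q is F, □¬q is T. ✗
Satisfying worlds: {1, 2}.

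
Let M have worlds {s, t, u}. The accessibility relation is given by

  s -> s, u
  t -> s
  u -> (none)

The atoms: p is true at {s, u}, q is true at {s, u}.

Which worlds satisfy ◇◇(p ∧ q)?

s: successors {s, u}; ◇(p ∧ q) there: s:T, u:F. ✓
t: successors {s}; ◇(p ∧ q) there: s:T. ✓
u: no successors, so ◇◇(p ∧ q) fails. ✗

{s, t}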